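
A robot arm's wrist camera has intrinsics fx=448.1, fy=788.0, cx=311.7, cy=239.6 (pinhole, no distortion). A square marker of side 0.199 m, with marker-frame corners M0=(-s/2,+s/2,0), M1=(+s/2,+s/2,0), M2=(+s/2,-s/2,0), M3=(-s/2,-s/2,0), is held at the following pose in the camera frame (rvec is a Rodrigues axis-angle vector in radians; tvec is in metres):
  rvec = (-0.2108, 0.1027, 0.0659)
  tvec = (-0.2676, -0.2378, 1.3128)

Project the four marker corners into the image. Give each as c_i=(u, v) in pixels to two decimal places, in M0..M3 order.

c0=(183.12, 151.24) c1=(250.02, 156.41) c2=(257.05, 43.28) c3=(192.08, 40.08)

Intrinsics K: fx=448.1, fy=788.0, cx=311.7, cy=239.6
Marker side s = 0.199 m; corners in marker frame (Z=0):
  M0 = (-0.0995, +0.0995, 0)
  M1 = (+0.0995, +0.0995, 0)
  M2 = (+0.0995, -0.0995, 0)
  M3 = (-0.0995, -0.0995, 0)
rvec = (-0.2108, 0.1027, 0.0659), |rvec| = θ = 0.24357 rad = 13.956°
Rodrigues: sinθ=0.24117, 1−cosθ=0.02952; R = I + sinθ·[k]× + (1−cosθ)·[k]×²:
    [+0.99259 -0.07602 +0.09478]
    [+0.05448 +0.97573 +0.21209]
    [-0.10860 -0.20535 +0.97264]
t = (-0.2676, -0.2378, 1.3128) m
M0: Pc = R·M0+t = (-0.37393, -0.14614, +1.30317); u = 448.1·(-0.37393)/1.30317 + 311.7 = 183.1240, v = 788.0·(-0.14614)/1.30317 + 239.6 = 151.2351
M1: Pc = R·M1+t = (-0.17640, -0.13529, +1.28156); u = 448.1·(-0.17640)/1.28156 + 311.7 = 250.0210, v = 788.0·(-0.13529)/1.28156 + 239.6 = 156.4110
M2: Pc = R·M2+t = (-0.16127, -0.32946, +1.32243); u = 448.1·(-0.16127)/1.32243 + 311.7 = 257.0532, v = 788.0·(-0.32946)/1.32243 + 239.6 = 43.2806
M3: Pc = R·M3+t = (-0.35880, -0.34031, +1.34404); u = 448.1·(-0.35880)/1.34404 + 311.7 = 192.0771, v = 788.0·(-0.34031)/1.34404 + 239.6 = 40.0811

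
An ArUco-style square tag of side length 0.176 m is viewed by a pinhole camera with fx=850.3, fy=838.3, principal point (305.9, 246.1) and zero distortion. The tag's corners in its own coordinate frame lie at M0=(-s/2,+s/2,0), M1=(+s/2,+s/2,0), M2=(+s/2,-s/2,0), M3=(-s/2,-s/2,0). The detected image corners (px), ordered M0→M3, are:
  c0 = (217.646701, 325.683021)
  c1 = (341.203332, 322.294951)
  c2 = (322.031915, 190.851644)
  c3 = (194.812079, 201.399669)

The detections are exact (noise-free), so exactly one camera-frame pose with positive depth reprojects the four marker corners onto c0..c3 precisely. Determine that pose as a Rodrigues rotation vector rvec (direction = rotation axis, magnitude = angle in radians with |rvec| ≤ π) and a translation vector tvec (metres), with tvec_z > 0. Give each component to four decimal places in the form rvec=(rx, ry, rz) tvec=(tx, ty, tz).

rvec=(0.2656, 0.3352, -0.1044) tvec=(-0.0499, 0.0201, 1.1039)

Intrinsics K: fx=850.3, fy=838.3, cx=305.9, cy=246.1
Marker side s = 0.176 m; corners in marker frame (Z=0):
  M0 = (-0.0880, +0.0880, 0)
  M1 = (+0.0880, +0.0880, 0)
  M2 = (+0.0880, -0.0880, 0)
  M3 = (-0.0880, -0.0880, 0)
Detected image corners:
  c0 = (217.646701, 325.683021) px
  c1 = (341.203332, 322.294951) px
  c2 = (322.031915, 190.851644) px
  c3 = (194.812079, 201.399669) px
Planar DLT: solve 8×8 A·h = b for H (H[2,2]=1):
  H  [+629.85689 +178.05400 +267.43432]
  H  [-118.86354 +782.45936 +261.37379]
  H  [-0.30632 +0.21730 +1.00000]
B = K⁻¹H; ‖b₁‖=0.905889, ‖b₂‖=0.905889; λ = 2/(‖b₁‖+‖b₂‖) = 1.103888, sign → tz>0 ⇒ λ=+1.103888
r₁ = λ·B[:,0] = (+0.93935,-0.05725,-0.33815); r₂ = λ·B[:,1] = (+0.14486,+0.95993,+0.23988)
r₃ = r₁×r₂ = (+0.31086,-0.27431,+0.91001); SVD([r₁ r₂ r₃]) → R = UVᵀ:
  R  [+0.93935 +0.14486 +0.31086]
  R  [-0.05725 +0.95993 -0.27431]
  R  [-0.33815 +0.23988 +0.91001]
t = (-0.04994, +0.02011, +1.10389) m
tr R = 2.809294; θ = arccos((tr R − 1)/2) = 0.440246 rad = 25.224°
axis k = ((R−Rᵀ)₃₂, (R−Rᵀ)₁₃, (R−Rᵀ)₂₁) / (2 sinθ) = (+0.603284, +0.761459, -0.237128)
rvec = θ·k = (+0.265593, +0.335229, -0.104395)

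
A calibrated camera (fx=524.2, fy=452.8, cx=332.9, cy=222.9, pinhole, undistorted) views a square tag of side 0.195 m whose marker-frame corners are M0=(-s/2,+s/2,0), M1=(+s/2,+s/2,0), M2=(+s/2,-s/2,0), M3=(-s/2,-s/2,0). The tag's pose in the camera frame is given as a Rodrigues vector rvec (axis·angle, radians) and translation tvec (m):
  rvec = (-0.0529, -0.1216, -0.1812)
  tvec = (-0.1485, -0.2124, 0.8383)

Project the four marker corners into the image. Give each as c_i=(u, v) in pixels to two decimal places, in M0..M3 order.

c0=(188.87, 168.13) c1=(310.93, 151.31) c2=(289.26, 50.50) c3=(167.76, 64.19)

Intrinsics K: fx=524.2, fy=452.8, cx=332.9, cy=222.9
Marker side s = 0.195 m; corners in marker frame (Z=0):
  M0 = (-0.0975, +0.0975, 0)
  M1 = (+0.0975, +0.0975, 0)
  M2 = (+0.0975, -0.0975, 0)
  M3 = (-0.0975, -0.0975, 0)
rvec = (-0.0529, -0.1216, -0.1812), |rvec| = θ = 0.22454 rad = 12.865°
Rodrigues: sinθ=0.22266, 1−cosθ=0.02510; R = I + sinθ·[k]× + (1−cosθ)·[k]×²:
    [+0.97629 +0.18288 -0.11581]
    [-0.17648 +0.98226 +0.06343]
    [+0.12535 -0.04149 +0.99124]
t = (-0.1485, -0.2124, 0.8383) m
M0: Pc = R·M0+t = (-0.22586, -0.09942, +0.82203); u = 524.2·(-0.22586)/0.82203 + 332.9 = 188.8738, v = 452.8·(-0.09942)/0.82203 + 222.9 = 168.1348
M1: Pc = R·M1+t = (-0.03548, -0.13384, +0.84648); u = 524.2·(-0.03548)/0.84648 + 332.9 = 310.9279, v = 452.8·(-0.13384)/0.84648 + 222.9 = 151.3078
M2: Pc = R·M2+t = (-0.07114, -0.32538, +0.85457); u = 524.2·(-0.07114)/0.85457 + 332.9 = 289.2602, v = 452.8·(-0.32538)/0.85457 + 222.9 = 50.4961
M3: Pc = R·M3+t = (-0.26152, -0.29096, +0.83012); u = 524.2·(-0.26152)/0.83012 + 332.9 = 167.7576, v = 452.8·(-0.29096)/0.83012 + 222.9 = 64.1906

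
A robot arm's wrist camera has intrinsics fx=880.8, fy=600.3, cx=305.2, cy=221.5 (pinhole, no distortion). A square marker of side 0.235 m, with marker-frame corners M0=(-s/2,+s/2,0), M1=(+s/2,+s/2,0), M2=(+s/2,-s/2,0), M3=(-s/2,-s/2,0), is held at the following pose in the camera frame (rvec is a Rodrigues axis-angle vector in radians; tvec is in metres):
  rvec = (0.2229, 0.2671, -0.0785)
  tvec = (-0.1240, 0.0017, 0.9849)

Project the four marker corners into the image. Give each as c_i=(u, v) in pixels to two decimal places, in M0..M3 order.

Intrinsics K: fx=880.8, fy=600.3, cx=305.2, cy=221.5
Marker side s = 0.235 m; corners in marker frame (Z=0):
  M0 = (-0.1175, +0.1175, 0)
  M1 = (+0.1175, +0.1175, 0)
  M2 = (+0.1175, -0.1175, 0)
  M3 = (-0.1175, -0.1175, 0)
rvec = (0.2229, 0.2671, -0.0785), |rvec| = θ = 0.35664 rad = 20.434°
Rodrigues: sinθ=0.34912, 1−cosθ=0.06292; R = I + sinθ·[k]× + (1−cosθ)·[k]×²:
    [+0.96166 +0.10630 +0.25282]
    [-0.04739 +0.97237 -0.22858]
    [-0.27013 +0.20783 +0.94013]
t = (-0.1240, 0.0017, 0.9849) m
M0: Pc = R·M0+t = (-0.22450, +0.12152, +1.04106); u = 880.8·(-0.22450)/1.04106 + 305.2 = 115.2558, v = 600.3·(+0.12152)/1.04106 + 221.5 = 291.5726
M1: Pc = R·M1+t = (+0.00148, +0.11039, +0.97758); u = 880.8·(+0.00148)/0.97758 + 305.2 = 306.5380, v = 600.3·(+0.11039)/0.97758 + 221.5 = 289.2839
M2: Pc = R·M2+t = (-0.02350, -0.11812, +0.92874); u = 880.8·(-0.02350)/0.92874 + 305.2 = 282.9171, v = 600.3·(-0.11812)/0.92874 + 221.5 = 145.1505
M3: Pc = R·M3+t = (-0.24948, -0.10699, +0.99222); u = 880.8·(-0.24948)/0.99222 + 305.2 = 83.7306, v = 600.3·(-0.10699)/0.99222 + 221.5 = 156.7733

c0=(115.26, 291.57) c1=(306.54, 289.28) c2=(282.92, 145.15) c3=(83.73, 156.77)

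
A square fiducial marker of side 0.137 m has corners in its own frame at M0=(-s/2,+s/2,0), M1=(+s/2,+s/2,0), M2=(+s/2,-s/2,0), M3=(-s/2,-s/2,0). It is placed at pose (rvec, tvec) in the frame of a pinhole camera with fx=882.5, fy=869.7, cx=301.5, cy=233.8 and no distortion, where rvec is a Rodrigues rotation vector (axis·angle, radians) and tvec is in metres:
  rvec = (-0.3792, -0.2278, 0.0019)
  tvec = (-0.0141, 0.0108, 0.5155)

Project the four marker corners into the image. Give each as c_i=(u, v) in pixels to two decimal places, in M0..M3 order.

Intrinsics K: fx=882.5, fy=869.7, cx=301.5, cy=233.8
Marker side s = 0.137 m; corners in marker frame (Z=0):
  M0 = (-0.0685, +0.0685, 0)
  M1 = (+0.0685, +0.0685, 0)
  M2 = (+0.0685, -0.0685, 0)
  M3 = (-0.0685, -0.0685, 0)
rvec = (-0.3792, -0.2278, 0.0019), |rvec| = θ = 0.44237 rad = 25.346°
Rodrigues: sinθ=0.42808, 1−cosθ=0.09626; R = I + sinθ·[k]× + (1−cosθ)·[k]×²:
    [+0.97447 +0.04065 -0.22080]
    [+0.04433 +0.92927 +0.36674]
    [+0.22009 -0.36717 +0.90374]
t = (-0.0141, 0.0108, 0.5155) m
M0: Pc = R·M0+t = (-0.07807, +0.07142, +0.47527); u = 882.5·(-0.07807)/0.47527 + 301.5 = 156.5437, v = 869.7·(+0.07142)/0.47527 + 233.8 = 364.4878
M1: Pc = R·M1+t = (+0.05544, +0.07749, +0.50543); u = 882.5·(+0.05544)/0.50543 + 301.5 = 398.2944, v = 869.7·(+0.07749)/0.50543 + 233.8 = 367.1417
M2: Pc = R·M2+t = (+0.04987, -0.04982, +0.55573); u = 882.5·(+0.04987)/0.55573 + 301.5 = 380.6887, v = 869.7·(-0.04982)/0.55573 + 233.8 = 155.8357
M3: Pc = R·M3+t = (-0.08364, -0.05589, +0.52557); u = 882.5·(-0.08364)/0.52557 + 301.5 = 161.0656, v = 869.7·(-0.05589)/0.52557 + 233.8 = 141.3132

c0=(156.54, 364.49) c1=(398.29, 367.14) c2=(380.69, 155.84) c3=(161.07, 141.31)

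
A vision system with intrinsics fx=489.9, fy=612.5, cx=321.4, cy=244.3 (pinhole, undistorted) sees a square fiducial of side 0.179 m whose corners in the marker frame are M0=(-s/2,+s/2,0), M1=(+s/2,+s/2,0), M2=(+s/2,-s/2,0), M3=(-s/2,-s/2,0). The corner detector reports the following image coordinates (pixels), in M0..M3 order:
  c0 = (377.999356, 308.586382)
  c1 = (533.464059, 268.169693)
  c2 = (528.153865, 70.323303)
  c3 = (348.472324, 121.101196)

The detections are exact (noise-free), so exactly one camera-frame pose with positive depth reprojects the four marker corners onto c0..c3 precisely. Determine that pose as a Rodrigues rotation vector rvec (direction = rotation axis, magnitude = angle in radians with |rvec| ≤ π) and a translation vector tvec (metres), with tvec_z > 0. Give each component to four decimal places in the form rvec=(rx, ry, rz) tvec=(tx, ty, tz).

Intrinsics K: fx=489.9, fy=612.5, cx=321.4, cy=244.3
Marker side s = 0.179 m; corners in marker frame (Z=0):
  M0 = (-0.0895, +0.0895, 0)
  M1 = (+0.0895, +0.0895, 0)
  M2 = (+0.0895, -0.0895, 0)
  M3 = (-0.0895, -0.0895, 0)
Detected image corners:
  c0 = (377.999356, 308.586382) px
  c1 = (533.464059, 268.169693) px
  c2 = (528.153865, 70.323303) px
  c3 = (348.472324, 121.101196) px
Planar DLT: solve 8×8 A·h = b for H (H[2,2]=1):
  H  [+883.49263 +463.81875 +446.85993]
  H  [-273.11230 +1233.24648 +199.31938]
  H  [-0.10674 +0.81844 +1.00000]
B = K⁻¹H; ‖b₁‖=1.919334, ‖b₂‖=1.919334; λ = 2/(‖b₁‖+‖b₂‖) = 0.521014, sign → tz>0 ⇒ λ=+0.521014
r₁ = λ·B[:,0] = (+0.97609,-0.21014,-0.05561); r₂ = λ·B[:,1] = (+0.21352,+0.87896,+0.42642)
r₃ = r₁×r₂ = (-0.04073,-0.42810,+0.90281); SVD([r₁ r₂ r₃]) → R = UVᵀ:
  R  [+0.97609 +0.21352 -0.04073]
  R  [-0.21014 +0.87896 -0.42810]
  R  [-0.05561 +0.42642 +0.90281]
t = (+0.13343, -0.03826, +0.52101) m
tr R = 2.757865; θ = arccos((tr R − 1)/2) = 0.497177 rad = 28.486°
axis k = ((R−Rᵀ)₃₂, (R−Rᵀ)₁₃, (R−Rᵀ)₂₁) / (2 sinθ) = (+0.895822, +0.015607, -0.444138)
rvec = θ·k = (+0.445382, +0.007760, -0.220815)

rvec=(0.4454, 0.0078, -0.2208) tvec=(0.1334, -0.0383, 0.5210)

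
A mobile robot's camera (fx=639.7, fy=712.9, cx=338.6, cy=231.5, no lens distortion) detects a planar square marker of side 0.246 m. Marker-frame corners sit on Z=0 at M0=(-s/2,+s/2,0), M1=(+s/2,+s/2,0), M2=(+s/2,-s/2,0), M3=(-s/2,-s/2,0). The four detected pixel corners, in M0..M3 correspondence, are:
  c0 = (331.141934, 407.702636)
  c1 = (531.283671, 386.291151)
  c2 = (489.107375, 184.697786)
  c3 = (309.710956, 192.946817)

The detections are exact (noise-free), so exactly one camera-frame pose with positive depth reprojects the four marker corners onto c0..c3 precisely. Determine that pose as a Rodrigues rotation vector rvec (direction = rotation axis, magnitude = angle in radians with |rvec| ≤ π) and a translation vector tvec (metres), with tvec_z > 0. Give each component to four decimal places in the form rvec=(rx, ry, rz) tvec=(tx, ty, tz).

rvec=(-0.4057, -0.1663, -0.0865) tvec=(0.0980, 0.0617, 0.7998)

Intrinsics K: fx=639.7, fy=712.9, cx=338.6, cy=231.5
Marker side s = 0.246 m; corners in marker frame (Z=0):
  M0 = (-0.1230, +0.1230, 0)
  M1 = (+0.1230, +0.1230, 0)
  M2 = (+0.1230, -0.1230, 0)
  M3 = (-0.1230, -0.1230, 0)
Detected image corners:
  c0 = (331.141934, 407.702636) px
  c1 = (531.283671, 386.291151) px
  c2 = (489.107375, 184.697786) px
  c3 = (309.710956, 192.946817) px
Planar DLT: solve 8×8 A·h = b for H (H[2,2]=1):
  H  [+861.41358 -69.62092 +416.96797]
  H  [+6.53268 +704.40815 +286.53928]
  H  [+0.22271 -0.48171 +1.00000]
B = K⁻¹H; ‖b₁‖=1.250325, ‖b₂‖=1.250325; λ = 2/(‖b₁‖+‖b₂‖) = 0.799792, sign → tz>0 ⇒ λ=+0.799792
r₁ = λ·B[:,0] = (+0.98271,-0.05051,+0.17812); r₂ = λ·B[:,1] = (+0.11688,+0.91537,-0.38527)
r₃ = r₁×r₂ = (-0.14359,+0.39943,+0.90545); SVD([r₁ r₂ r₃]) → R = UVᵀ:
  R  [+0.98271 +0.11688 -0.14359]
  R  [-0.05051 +0.91537 +0.39943]
  R  [+0.17812 -0.38527 +0.90545]
t = (+0.09798, +0.06175, +0.79979) m
tr R = 2.803536; θ = arccos((tr R − 1)/2) = 0.446953 rad = 25.609°
axis k = ((R−Rᵀ)₃₂, (R−Rᵀ)₁₃, (R−Rᵀ)₂₁) / (2 sinθ) = (-0.907746, -0.372154, -0.193644)
rvec = θ·k = (-0.405720, -0.166336, -0.086550)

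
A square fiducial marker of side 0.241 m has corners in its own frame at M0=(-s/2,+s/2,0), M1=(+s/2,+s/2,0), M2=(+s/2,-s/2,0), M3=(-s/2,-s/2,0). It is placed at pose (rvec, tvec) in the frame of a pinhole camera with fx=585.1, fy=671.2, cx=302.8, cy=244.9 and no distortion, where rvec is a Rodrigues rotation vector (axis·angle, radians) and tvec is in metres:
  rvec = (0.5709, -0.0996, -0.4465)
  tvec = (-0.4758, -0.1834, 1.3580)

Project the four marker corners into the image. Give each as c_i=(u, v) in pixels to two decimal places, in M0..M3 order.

Intrinsics K: fx=585.1, fy=671.2, cx=302.8, cy=244.9
Marker side s = 0.241 m; corners in marker frame (Z=0):
  M0 = (-0.1205, +0.1205, 0)
  M1 = (+0.1205, +0.1205, 0)
  M2 = (+0.1205, -0.1205, 0)
  M3 = (-0.1205, -0.1205, 0)
rvec = (0.5709, -0.0996, -0.4465), |rvec| = θ = 0.73158 rad = 41.916°
Rodrigues: sinθ=0.66805, 1−cosθ=0.25588; R = I + sinθ·[k]× + (1−cosθ)·[k]×²:
    [+0.89994 +0.38054 -0.21282]
    [-0.43491 +0.74886 -0.50006]
    [-0.03092 +0.54258 +0.83943]
t = (-0.4758, -0.1834, 1.3580) m
M0: Pc = R·M0+t = (-0.53839, -0.04076, +1.42711); u = 585.1·(-0.53839)/1.42711 + 302.8 = 82.0660, v = 671.2·(-0.04076)/1.42711 + 244.9 = 225.7318
M1: Pc = R·M1+t = (-0.32150, -0.14557, +1.41966); u = 585.1·(-0.32150)/1.41966 + 302.8 = 170.2955, v = 671.2·(-0.14557)/1.41966 + 244.9 = 176.0765
M2: Pc = R·M2+t = (-0.41321, -0.32604, +1.28889); u = 585.1·(-0.41321)/1.28889 + 302.8 = 115.2203, v = 671.2·(-0.32604)/1.28889 + 244.9 = 75.1101
M3: Pc = R·M3+t = (-0.63010, -0.22123, +1.29634); u = 585.1·(-0.63010)/1.29634 + 302.8 = 18.4077, v = 671.2·(-0.22123)/1.29634 + 244.9 = 130.3544

c0=(82.07, 225.73) c1=(170.30, 176.08) c2=(115.22, 75.11) c3=(18.41, 130.35)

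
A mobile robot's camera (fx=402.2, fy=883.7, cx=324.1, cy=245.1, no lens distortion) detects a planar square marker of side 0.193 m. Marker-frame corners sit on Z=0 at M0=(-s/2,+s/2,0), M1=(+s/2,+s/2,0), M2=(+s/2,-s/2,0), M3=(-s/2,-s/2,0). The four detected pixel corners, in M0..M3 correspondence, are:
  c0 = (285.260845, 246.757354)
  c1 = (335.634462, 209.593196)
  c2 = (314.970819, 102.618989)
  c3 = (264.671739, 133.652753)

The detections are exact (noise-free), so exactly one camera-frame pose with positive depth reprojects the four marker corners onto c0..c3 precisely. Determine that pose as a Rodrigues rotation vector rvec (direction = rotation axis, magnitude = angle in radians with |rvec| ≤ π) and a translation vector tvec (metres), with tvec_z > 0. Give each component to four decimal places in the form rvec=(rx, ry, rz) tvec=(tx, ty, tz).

rvec=(-0.2247, -0.3304, -0.3608) tvec=(-0.0813, -0.1151, 1.3945)

Intrinsics K: fx=402.2, fy=883.7, cx=324.1, cy=245.1
Marker side s = 0.193 m; corners in marker frame (Z=0):
  M0 = (-0.0965, +0.0965, 0)
  M1 = (+0.0965, +0.0965, 0)
  M2 = (+0.0965, -0.0965, 0)
  M3 = (-0.0965, -0.0965, 0)
Detected image corners:
  c0 = (285.260845, 246.757354) px
  c1 = (335.634462, 209.593196) px
  c2 = (314.970819, 102.618989) px
  c3 = (264.671739, 133.652753) px
Planar DLT: solve 8×8 A·h = b for H (H[2,2]=1):
  H  [+337.04940 +73.33287 +300.64019]
  H  [-132.52158 +550.41045 +172.14423]
  H  [+0.25402 -0.11176 +1.00000]
B = K⁻¹H; ‖b₁‖=0.717079, ‖b₂‖=0.717079; λ = 2/(‖b₁‖+‖b₂‖) = 1.394546, sign → tz>0 ⇒ λ=+1.394546
r₁ = λ·B[:,0] = (+0.88319,-0.30738,+0.35425); r₂ = λ·B[:,1] = (+0.37986,+0.91182,-0.15586)
r₃ = r₁×r₂ = (-0.27510,+0.27222,+0.92207); SVD([r₁ r₂ r₃]) → R = UVᵀ:
  R  [+0.88319 +0.37986 -0.27510]
  R  [-0.30738 +0.91182 +0.27222]
  R  [+0.35425 -0.15586 +0.92207]
t = (-0.08134, -0.11513, +1.39455) m
tr R = 2.717080; θ = arccos((tr R − 1)/2) = 0.538381 rad = 30.847°
axis k = ((R−Rᵀ)₃₂, (R−Rᵀ)₁₃, (R−Rᵀ)₂₁) / (2 sinθ) = (-0.417438, -0.613704, -0.670159)
rvec = θ·k = (-0.224741, -0.330407, -0.360801)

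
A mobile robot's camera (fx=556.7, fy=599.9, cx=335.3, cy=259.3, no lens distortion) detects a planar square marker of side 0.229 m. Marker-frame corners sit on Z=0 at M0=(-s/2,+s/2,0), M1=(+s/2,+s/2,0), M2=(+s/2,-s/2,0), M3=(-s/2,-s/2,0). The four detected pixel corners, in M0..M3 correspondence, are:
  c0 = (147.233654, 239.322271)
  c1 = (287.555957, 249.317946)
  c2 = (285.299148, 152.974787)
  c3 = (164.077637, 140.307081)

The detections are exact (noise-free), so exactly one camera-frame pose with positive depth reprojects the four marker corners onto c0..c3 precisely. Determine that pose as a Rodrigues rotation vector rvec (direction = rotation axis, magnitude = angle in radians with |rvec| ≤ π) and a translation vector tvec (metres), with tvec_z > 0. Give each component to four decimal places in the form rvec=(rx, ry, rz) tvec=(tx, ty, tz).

rvec=(-0.6833, -0.2072, -0.0057) tvec=(-0.2019, -0.1118, 0.9984)

Intrinsics K: fx=556.7, fy=599.9, cx=335.3, cy=259.3
Marker side s = 0.229 m; corners in marker frame (Z=0):
  M0 = (-0.1145, +0.1145, 0)
  M1 = (+0.1145, +0.1145, 0)
  M2 = (+0.1145, -0.1145, 0)
  M3 = (-0.1145, -0.1145, 0)
Detected image corners:
  c0 = (147.233654, 239.322271) px
  c1 = (287.555957, 249.317946) px
  c2 = (285.299148, 152.974787) px
  c3 = (164.077637, 140.307081) px
Planar DLT: solve 8×8 A·h = b for H (H[2,2]=1):
  H  [+610.54709 -169.54819 +222.74243]
  H  [+87.47459 +303.83142 +192.09836]
  H  [+0.19220 -0.62710 +1.00000]
B = K⁻¹H; ‖b₁‖=1.001580, ‖b₂‖=1.001580; λ = 2/(‖b₁‖+‖b₂‖) = 0.998423, sign → tz>0 ⇒ λ=+0.998423
r₁ = λ·B[:,0] = (+0.97941,+0.06264,+0.19190); r₂ = λ·B[:,1] = (+0.07303,+0.77630,-0.62612)
r₃ = r₁×r₂ = (-0.18819,+0.62724,+0.75575); SVD([r₁ r₂ r₃]) → R = UVᵀ:
  R  [+0.97941 +0.07303 -0.18819]
  R  [+0.06264 +0.77630 +0.62724]
  R  [+0.19190 -0.62612 +0.75575]
t = (-0.20187, -0.11184, +0.99842) m
tr R = 2.511462; θ = arccos((tr R − 1)/2) = 0.714026 rad = 40.911°
axis k = ((R−Rᵀ)₃₂, (R−Rᵀ)₁₃, (R−Rᵀ)₂₁) / (2 sinθ) = (-0.956933, -0.290200, -0.007934)
rvec = θ·k = (-0.683275, -0.207211, -0.005665)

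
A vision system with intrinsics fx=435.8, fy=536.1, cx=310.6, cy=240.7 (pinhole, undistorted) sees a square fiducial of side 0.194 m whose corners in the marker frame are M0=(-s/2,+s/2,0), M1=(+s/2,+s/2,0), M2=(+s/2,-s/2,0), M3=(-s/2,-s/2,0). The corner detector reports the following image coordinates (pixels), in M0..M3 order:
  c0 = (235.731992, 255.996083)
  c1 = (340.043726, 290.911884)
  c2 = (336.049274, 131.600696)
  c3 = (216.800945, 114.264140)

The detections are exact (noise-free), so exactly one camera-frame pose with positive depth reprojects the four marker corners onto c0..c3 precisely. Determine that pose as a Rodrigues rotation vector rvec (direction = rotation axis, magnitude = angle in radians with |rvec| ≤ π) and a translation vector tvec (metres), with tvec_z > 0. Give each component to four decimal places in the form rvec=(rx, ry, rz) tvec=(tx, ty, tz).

Intrinsics K: fx=435.8, fy=536.1, cx=310.6, cy=240.7
Marker side s = 0.194 m; corners in marker frame (Z=0):
  M0 = (-0.0970, +0.0970, 0)
  M1 = (+0.0970, +0.0970, 0)
  M2 = (+0.0970, -0.0970, 0)
  M3 = (-0.0970, -0.0970, 0)
Detected image corners:
  c0 = (235.731992, 255.996083) px
  c1 = (340.043726, 290.911884) px
  c2 = (336.049274, 131.600696) px
  c3 = (216.800945, 114.264140) px
Planar DLT: solve 8×8 A·h = b for H (H[2,2]=1):
  H  [+366.05060 +277.43181 +278.59860]
  H  [-7.57029 +924.09975 +202.84065]
  H  [-0.73463 +0.76412 +1.00000]
B = K⁻¹H; ‖b₁‖=1.580693, ‖b₂‖=1.580692; λ = 2/(‖b₁‖+‖b₂‖) = 0.632634, sign → tz>0 ⇒ λ=+0.632634
r₁ = λ·B[:,0] = (+0.86262,+0.19973,-0.46475); r₂ = λ·B[:,1] = (+0.05820,+0.87346,+0.48341)
r₃ = r₁×r₂ = (+0.50250,-0.44405,+0.74183); SVD([r₁ r₂ r₃]) → R = UVᵀ:
  R  [+0.86262 +0.05820 +0.50250]
  R  [+0.19973 +0.87346 -0.44405]
  R  [-0.46475 +0.48341 +0.74183]
t = (-0.04646, -0.04468, +0.63263) m
tr R = 2.477909; θ = arccos((tr R − 1)/2) = 0.739279 rad = 42.358°
axis k = ((R−Rᵀ)₃₂, (R−Rᵀ)₁₃, (R−Rᵀ)₂₁) / (2 sinθ) = (+0.688276, +0.717806, +0.105030)
rvec = θ·k = (+0.508828, +0.530659, +0.077646)

rvec=(0.5088, 0.5307, 0.0776) tvec=(-0.0465, -0.0447, 0.6326)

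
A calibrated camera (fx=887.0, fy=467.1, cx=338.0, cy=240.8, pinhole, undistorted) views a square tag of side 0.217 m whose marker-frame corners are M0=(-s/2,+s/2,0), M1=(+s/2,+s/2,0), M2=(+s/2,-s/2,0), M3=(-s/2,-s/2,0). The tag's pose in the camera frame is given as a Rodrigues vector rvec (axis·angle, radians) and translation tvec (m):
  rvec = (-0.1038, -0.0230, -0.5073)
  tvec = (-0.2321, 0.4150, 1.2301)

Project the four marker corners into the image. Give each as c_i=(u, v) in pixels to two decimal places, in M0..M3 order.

Intrinsics K: fx=887.0, fy=467.1, cx=338.0, cy=240.8
Marker side s = 0.217 m; corners in marker frame (Z=0):
  M0 = (-0.1085, +0.1085, 0)
  M1 = (+0.1085, +0.1085, 0)
  M2 = (+0.1085, -0.1085, 0)
  M3 = (-0.1085, -0.1085, 0)
rvec = (-0.1038, -0.0230, -0.5073), |rvec| = θ = 0.51832 rad = 29.698°
Rodrigues: sinθ=0.49542, 1−cosθ=0.13135; R = I + sinθ·[k]× + (1−cosθ)·[k]×²:
    [+0.87392 +0.48606 +0.00376]
    [-0.48372 +0.86891 +0.10492]
    [+0.04773 -0.09351 +0.99447]
t = (-0.2321, 0.4150, 1.2301) m
M0: Pc = R·M0+t = (-0.27418, +0.56176, +1.21478); u = 887.0·(-0.27418)/1.21478 + 338.0 = 137.7979, v = 467.1·(+0.56176)/1.21478 + 240.8 = 456.8056
M1: Pc = R·M1+t = (-0.08454, +0.45679, +1.22513); u = 887.0·(-0.08454)/1.22513 + 338.0 = 276.7908, v = 467.1·(+0.45679)/1.22513 + 240.8 = 414.9591
M2: Pc = R·M2+t = (-0.19002, +0.26824, +1.24542); u = 887.0·(-0.19002)/1.24542 + 338.0 = 202.6688, v = 467.1·(+0.26824)/1.24542 + 240.8 = 341.4040
M3: Pc = R·M3+t = (-0.37966, +0.37321, +1.23507); u = 887.0·(-0.37966)/1.23507 + 338.0 = 65.3379, v = 467.1·(+0.37321)/1.23507 + 240.8 = 381.9461

c0=(137.80, 456.81) c1=(276.79, 414.96) c2=(202.67, 341.40) c3=(65.34, 381.95)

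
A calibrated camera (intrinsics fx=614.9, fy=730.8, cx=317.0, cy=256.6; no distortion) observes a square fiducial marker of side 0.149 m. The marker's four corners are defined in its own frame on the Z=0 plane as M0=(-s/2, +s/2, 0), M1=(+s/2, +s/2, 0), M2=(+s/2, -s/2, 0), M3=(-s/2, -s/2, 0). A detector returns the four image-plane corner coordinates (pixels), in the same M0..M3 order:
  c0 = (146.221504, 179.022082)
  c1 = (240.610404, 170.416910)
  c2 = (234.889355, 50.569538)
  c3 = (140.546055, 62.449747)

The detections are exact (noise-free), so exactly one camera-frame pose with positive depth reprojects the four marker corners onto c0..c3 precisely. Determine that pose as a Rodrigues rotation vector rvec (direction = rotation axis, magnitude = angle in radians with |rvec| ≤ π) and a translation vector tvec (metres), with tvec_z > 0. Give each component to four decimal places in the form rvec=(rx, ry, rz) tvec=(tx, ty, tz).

Intrinsics K: fx=614.9, fy=730.8, cx=317.0, cy=256.6
Marker side s = 0.149 m; corners in marker frame (Z=0):
  M0 = (-0.0745, +0.0745, 0)
  M1 = (+0.0745, +0.0745, 0)
  M2 = (+0.0745, -0.0745, 0)
  M3 = (-0.0745, -0.0745, 0)
Detected image corners:
  c0 = (146.221504, 179.022082) px
  c1 = (240.610404, 170.416910) px
  c2 = (234.889355, 50.569538) px
  c3 = (140.546055, 62.449747) px
Planar DLT: solve 8×8 A·h = b for H (H[2,2]=1):
  H  [+598.02651 +39.75490 +189.91733]
  H  [-90.15435 +794.12141 +115.72023]
  H  [-0.18525 +0.00794 +1.00000]
B = K⁻¹H; ‖b₁‖=1.085577, ‖b₂‖=1.085577; λ = 2/(‖b₁‖+‖b₂‖) = 0.921169, sign → tz>0 ⇒ λ=+0.921169
r₁ = λ·B[:,0] = (+0.98387,-0.05372,-0.17065); r₂ = λ·B[:,1] = (+0.05578,+0.99842,+0.00732)
r₃ = r₁×r₂ = (+0.16999,-0.01672,+0.98530); SVD([r₁ r₂ r₃]) → R = UVᵀ:
  R  [+0.98387 +0.05578 +0.16999]
  R  [-0.05372 +0.99842 -0.01672]
  R  [-0.17065 +0.00732 +0.98530]
t = (-0.19038, -0.17758, +0.92117) m
tr R = 2.967587; θ = arccos((tr R − 1)/2) = 0.180280 rad = 10.329°
axis k = ((R−Rᵀ)₃₂, (R−Rᵀ)₁₃, (R−Rᵀ)₂₁) / (2 sinθ) = (+0.067024, +0.949876, -0.305356)
rvec = θ·k = (+0.012083, +0.171244, -0.055050)

rvec=(0.0121, 0.1712, -0.0550) tvec=(-0.1904, -0.1776, 0.9212)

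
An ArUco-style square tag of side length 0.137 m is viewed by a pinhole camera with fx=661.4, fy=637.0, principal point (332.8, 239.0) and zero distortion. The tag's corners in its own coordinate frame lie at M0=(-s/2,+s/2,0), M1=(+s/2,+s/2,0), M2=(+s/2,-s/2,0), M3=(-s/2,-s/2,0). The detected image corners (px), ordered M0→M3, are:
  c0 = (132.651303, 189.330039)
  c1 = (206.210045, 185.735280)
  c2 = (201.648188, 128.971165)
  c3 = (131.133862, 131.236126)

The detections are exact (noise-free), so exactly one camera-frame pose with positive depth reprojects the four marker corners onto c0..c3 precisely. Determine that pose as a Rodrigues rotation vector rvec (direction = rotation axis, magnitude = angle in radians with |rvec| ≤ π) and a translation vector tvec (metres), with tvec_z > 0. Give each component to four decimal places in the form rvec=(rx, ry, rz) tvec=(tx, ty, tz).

Intrinsics K: fx=661.4, fy=637.0, cx=332.8, cy=239.0
Marker side s = 0.137 m; corners in marker frame (Z=0):
  M0 = (-0.0685, +0.0685, 0)
  M1 = (+0.0685, +0.0685, 0)
  M2 = (+0.0685, -0.0685, 0)
  M3 = (-0.0685, -0.0685, 0)
Detected image corners:
  c0 = (132.651303, 189.330039) px
  c1 = (206.210045, 185.735280) px
  c2 = (201.648188, 128.971165) px
  c3 = (131.133862, 131.236126) px
Planar DLT: solve 8×8 A·h = b for H (H[2,2]=1):
  H  [+551.25658 -30.57762 +168.25543]
  H  [+3.01028 +369.12140 +158.18334]
  H  [+0.15295 -0.31494 +1.00000]
B = K⁻¹H; ‖b₁‖=0.773610, ‖b₂‖=0.773609; λ = 2/(‖b₁‖+‖b₂‖) = 1.292642, sign → tz>0 ⇒ λ=+1.292642
r₁ = λ·B[:,0] = (+0.97789,-0.06807,+0.19771); r₂ = λ·B[:,1] = (+0.14508,+0.90179,-0.40710)
r₃ = r₁×r₂ = (-0.15058,+0.42678,+0.89173); SVD([r₁ r₂ r₃]) → R = UVᵀ:
  R  [+0.97789 +0.14508 -0.15058]
  R  [-0.06807 +0.90179 +0.42678]
  R  [+0.19771 -0.40710 +0.89173]
t = (-0.32159, -0.16400, +1.29264) m
tr R = 2.771410; θ = arccos((tr R − 1)/2) = 0.482786 rad = 27.662°
axis k = ((R−Rᵀ)₃₂, (R−Rᵀ)₁₃, (R−Rᵀ)₂₁) / (2 sinθ) = (-0.898102, -0.375114, -0.229568)
rvec = θ·k = (-0.433591, -0.181100, -0.110832)

rvec=(-0.4336, -0.1811, -0.1108) tvec=(-0.3216, -0.1640, 1.2926)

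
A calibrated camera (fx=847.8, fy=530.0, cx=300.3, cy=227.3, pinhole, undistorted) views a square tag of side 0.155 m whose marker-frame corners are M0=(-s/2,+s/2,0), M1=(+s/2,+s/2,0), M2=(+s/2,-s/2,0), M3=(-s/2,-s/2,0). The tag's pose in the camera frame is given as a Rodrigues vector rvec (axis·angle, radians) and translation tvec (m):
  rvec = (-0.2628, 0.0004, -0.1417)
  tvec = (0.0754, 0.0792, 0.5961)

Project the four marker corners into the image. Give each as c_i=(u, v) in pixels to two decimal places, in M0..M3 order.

Intrinsics K: fx=847.8, fy=530.0, cx=300.3, cy=227.3
Marker side s = 0.155 m; corners in marker frame (Z=0):
  M0 = (-0.0775, +0.0775, 0)
  M1 = (+0.0775, +0.0775, 0)
  M2 = (+0.0775, -0.0775, 0)
  M3 = (-0.0775, -0.0775, 0)
rvec = (-0.2628, 0.0004, -0.1417), |rvec| = θ = 0.29857 rad = 17.107°
Rodrigues: sinθ=0.29415, 1−cosθ=0.04424; R = I + sinθ·[k]× + (1−cosθ)·[k]×²:
    [+0.99003 +0.13955 +0.01888]
    [-0.13966 +0.95576 +0.25888]
    [+0.01809 -0.25894 +0.96572]
t = (0.0754, 0.0792, 0.5961) m
M0: Pc = R·M0+t = (+0.00949, +0.16409, +0.57463); u = 847.8·(+0.00949)/0.57463 + 300.3 = 314.2978, v = 530.0·(+0.16409)/0.57463 + 227.3 = 378.6498
M1: Pc = R·M1+t = (+0.16294, +0.14245, +0.57743); u = 847.8·(+0.16294)/0.57743 + 300.3 = 539.5362, v = 530.0·(+0.14245)/0.57743 + 227.3 = 358.0464
M2: Pc = R·M2+t = (+0.14131, -0.00569, +0.61757); u = 847.8·(+0.14131)/0.61757 + 300.3 = 494.2938, v = 530.0·(-0.00569)/0.61757 + 227.3 = 222.4128
M3: Pc = R·M3+t = (-0.01214, +0.01595, +0.61477); u = 847.8·(-0.01214)/0.61477 + 300.3 = 283.5541, v = 530.0·(+0.01595)/0.61477 + 227.3 = 241.0525

c0=(314.30, 378.65) c1=(539.54, 358.05) c2=(494.29, 222.41) c3=(283.55, 241.05)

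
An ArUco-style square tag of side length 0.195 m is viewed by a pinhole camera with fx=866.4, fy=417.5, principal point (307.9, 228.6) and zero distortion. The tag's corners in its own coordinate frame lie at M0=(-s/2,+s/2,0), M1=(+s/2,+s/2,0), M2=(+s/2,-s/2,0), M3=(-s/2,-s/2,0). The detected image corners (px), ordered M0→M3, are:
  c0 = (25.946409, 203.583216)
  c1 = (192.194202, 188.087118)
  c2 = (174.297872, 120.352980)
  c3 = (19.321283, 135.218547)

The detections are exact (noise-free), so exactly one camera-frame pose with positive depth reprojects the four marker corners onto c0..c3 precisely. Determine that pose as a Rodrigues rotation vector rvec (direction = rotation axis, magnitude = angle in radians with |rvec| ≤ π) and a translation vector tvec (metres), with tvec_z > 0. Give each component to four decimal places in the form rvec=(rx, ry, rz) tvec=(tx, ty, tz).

Intrinsics K: fx=866.4, fy=417.5, cx=307.9, cy=228.6
Marker side s = 0.195 m; corners in marker frame (Z=0):
  M0 = (-0.0975, +0.0975, 0)
  M1 = (+0.0975, +0.0975, 0)
  M2 = (+0.0975, -0.0975, 0)
  M3 = (-0.0975, -0.0975, 0)
Detected image corners:
  c0 = (25.946409, 203.583216) px
  c1 = (192.194202, 188.087118) px
  c2 = (174.297872, 120.352980) px
  c3 = (19.321283, 135.218547) px
Planar DLT: solve 8×8 A·h = b for H (H[2,2]=1):
  H  [+819.32856 +25.99194 +102.47404]
  H  [-83.00735 +291.14207 +160.64860]
  H  [-0.03222 -0.35742 +1.00000]
B = K⁻¹H; ‖b₁‖=0.974650, ‖b₂‖=0.974650; λ = 2/(‖b₁‖+‖b₂‖) = 1.026010, sign → tz>0 ⇒ λ=+1.026010
r₁ = λ·B[:,0] = (+0.98201,-0.18589,-0.03306); r₂ = λ·B[:,1] = (+0.16110,+0.91628,-0.36672)
r₃ = r₁×r₂ = (+0.09846,+0.35480,+0.92975); SVD([r₁ r₂ r₃]) → R = UVᵀ:
  R  [+0.98201 +0.16110 +0.09846]
  R  [-0.18589 +0.91628 +0.35480]
  R  [-0.03306 -0.36672 +0.92975]
t = (-0.24327, -0.16699, +1.02601) m
tr R = 2.828037; θ = arccos((tr R − 1)/2) = 0.417714 rad = 23.933°
axis k = ((R−Rᵀ)₃₂, (R−Rᵀ)₁₃, (R−Rᵀ)₂₁) / (2 sinθ) = (-0.889279, +0.162095, -0.427678)
rvec = θ·k = (-0.371464, +0.067709, -0.178647)

rvec=(-0.3715, 0.0677, -0.1786) tvec=(-0.2433, -0.1670, 1.0260)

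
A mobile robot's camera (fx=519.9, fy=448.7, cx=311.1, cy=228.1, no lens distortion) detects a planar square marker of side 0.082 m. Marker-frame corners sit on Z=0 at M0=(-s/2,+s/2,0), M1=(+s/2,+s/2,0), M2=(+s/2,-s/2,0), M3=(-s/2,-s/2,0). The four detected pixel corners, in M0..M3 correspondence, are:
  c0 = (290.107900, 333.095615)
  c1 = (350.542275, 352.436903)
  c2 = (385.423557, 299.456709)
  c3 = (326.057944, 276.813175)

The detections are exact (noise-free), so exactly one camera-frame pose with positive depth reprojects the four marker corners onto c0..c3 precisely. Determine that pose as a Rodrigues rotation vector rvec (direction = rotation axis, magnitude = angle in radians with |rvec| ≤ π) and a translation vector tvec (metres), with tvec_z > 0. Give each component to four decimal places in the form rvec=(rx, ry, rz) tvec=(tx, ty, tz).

rvec=(0.1976, -0.3639, 0.4684) tvec=(0.0306, 0.1128, 0.5763)

Intrinsics K: fx=519.9, fy=448.7, cx=311.1, cy=228.1
Marker side s = 0.082 m; corners in marker frame (Z=0):
  M0 = (-0.0410, +0.0410, 0)
  M1 = (+0.0410, +0.0410, 0)
  M2 = (+0.0410, -0.0410, 0)
  M3 = (-0.0410, -0.0410, 0)
Detected image corners:
  c0 = (290.107900, 333.095615) px
  c1 = (350.542275, 352.436903) px
  c2 = (385.423557, 299.456709) px
  c3 = (326.057944, 276.813175) px
Planar DLT: solve 8×8 A·h = b for H (H[2,2]=1):
  H  [+956.61511 -371.60352 +338.72507]
  H  [+466.83477 +721.78347 +315.93759]
  H  [+0.66881 +0.17784 +1.00000]
B = K⁻¹H; ‖b₁‖=1.735195, ‖b₂‖=1.735195; λ = 2/(‖b₁‖+‖b₂‖) = 0.576304, sign → tz>0 ⇒ λ=+0.576304
r₁ = λ·B[:,0] = (+0.82976,+0.40366,+0.38544); r₂ = λ·B[:,1] = (-0.47325,+0.87495,+0.10249)
r₃ = r₁×r₂ = (-0.29587,-0.26745,+0.91702); SVD([r₁ r₂ r₃]) → R = UVᵀ:
  R  [+0.82976 -0.47325 -0.29587]
  R  [+0.40366 +0.87495 -0.26745]
  R  [+0.38544 +0.10249 +0.91702]
t = (+0.03062, +0.11282, +0.57630) m
tr R = 2.621730; θ = arccos((tr R − 1)/2) = 0.625168 rad = 35.819°
axis k = ((R−Rᵀ)₃₂, (R−Rᵀ)₁₃, (R−Rᵀ)₂₁) / (2 sinθ) = (+0.316062, -0.582080, +0.749191)
rvec = θ·k = (+0.197592, -0.363898, +0.468370)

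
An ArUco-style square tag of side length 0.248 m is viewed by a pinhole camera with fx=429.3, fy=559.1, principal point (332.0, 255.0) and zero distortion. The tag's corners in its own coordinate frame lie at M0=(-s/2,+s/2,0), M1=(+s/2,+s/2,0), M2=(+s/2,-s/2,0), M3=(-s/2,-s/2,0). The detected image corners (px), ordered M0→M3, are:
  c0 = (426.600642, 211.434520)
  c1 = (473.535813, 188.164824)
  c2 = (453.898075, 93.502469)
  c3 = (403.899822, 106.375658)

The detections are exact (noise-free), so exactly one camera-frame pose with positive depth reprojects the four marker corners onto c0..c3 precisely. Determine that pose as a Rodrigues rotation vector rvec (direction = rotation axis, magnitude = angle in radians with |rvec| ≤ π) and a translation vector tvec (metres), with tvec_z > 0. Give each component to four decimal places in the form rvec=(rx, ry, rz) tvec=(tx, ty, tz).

Intrinsics K: fx=429.3, fy=559.1, cx=332.0, cy=255.0
Marker side s = 0.248 m; corners in marker frame (Z=0):
  M0 = (-0.1240, +0.1240, 0)
  M1 = (+0.1240, +0.1240, 0)
  M2 = (+0.1240, -0.1240, 0)
  M3 = (-0.1240, -0.1240, 0)
Detected image corners:
  c0 = (426.600642, 211.434520) px
  c1 = (473.535813, 188.164824) px
  c2 = (453.898075, 93.502469) px
  c3 = (403.899822, 106.375658) px
Planar DLT: solve 8×8 A·h = b for H (H[2,2]=1):
  H  [+385.14274 +114.14154 +440.86802]
  H  [-8.32929 +411.46910 +149.79571]
  H  [+0.43179 +0.06624 +1.00000]
B = K⁻¹H; ‖b₁‖=0.740626, ‖b₂‖=0.740626; λ = 2/(‖b₁‖+‖b₂‖) = 1.350209, sign → tz>0 ⇒ λ=+1.350209
r₁ = λ·B[:,0] = (+0.76046,-0.28602,+0.58300); r₂ = λ·B[:,1] = (+0.28982,+0.95289,+0.08944)
r₃ = r₁×r₂ = (-0.58112,+0.10095,+0.80753); SVD([r₁ r₂ r₃]) → R = UVᵀ:
  R  [+0.76046 +0.28982 -0.58112]
  R  [-0.28602 +0.95289 +0.10095]
  R  [+0.58300 +0.08944 +0.80753]
t = (+0.34241, -0.25407, +1.35021) m
tr R = 2.520887; θ = arccos((tr R − 1)/2) = 0.706801 rad = 40.497°
axis k = ((R−Rᵀ)₃₂, (R−Rᵀ)₁₃, (R−Rᵀ)₂₁) / (2 sinθ) = (-0.008863, -0.896300, -0.443359)
rvec = θ·k = (-0.006264, -0.633506, -0.313367)

rvec=(-0.0063, -0.6335, -0.3134) tvec=(0.3424, -0.2541, 1.3502)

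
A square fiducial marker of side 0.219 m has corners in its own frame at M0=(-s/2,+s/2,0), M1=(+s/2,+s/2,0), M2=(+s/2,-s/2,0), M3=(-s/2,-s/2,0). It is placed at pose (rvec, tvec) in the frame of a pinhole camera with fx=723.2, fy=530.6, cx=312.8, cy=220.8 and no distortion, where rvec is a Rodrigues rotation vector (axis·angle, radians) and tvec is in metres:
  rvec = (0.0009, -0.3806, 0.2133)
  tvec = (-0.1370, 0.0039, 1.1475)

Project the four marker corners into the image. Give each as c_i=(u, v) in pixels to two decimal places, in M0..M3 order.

c0=(143.04, 263.30) c1=(275.90, 280.67) c2=(303.63, 184.95) c3=(173.81, 160.76)

Intrinsics K: fx=723.2, fy=530.6, cx=312.8, cy=220.8
Marker side s = 0.219 m; corners in marker frame (Z=0):
  M0 = (-0.1095, +0.1095, 0)
  M1 = (+0.1095, +0.1095, 0)
  M2 = (+0.1095, -0.1095, 0)
  M3 = (-0.1095, -0.1095, 0)
rvec = (0.0009, -0.3806, 0.2133), |rvec| = θ = 0.43630 rad = 24.998°
Rodrigues: sinθ=0.42259, 1−cosθ=0.09368; R = I + sinθ·[k]× + (1−cosθ)·[k]×²:
    [+0.90632 -0.20677 -0.36855]
    [+0.20643 +0.97761 -0.04082]
    [+0.36873 -0.03908 +0.92871]
t = (-0.1370, 0.0039, 1.1475) m
M0: Pc = R·M0+t = (-0.25888, +0.08834, +1.10284); u = 723.2·(-0.25888)/1.10284 + 312.8 = 143.0350, v = 530.6·(+0.08834)/1.10284 + 220.8 = 263.3042
M1: Pc = R·M1+t = (-0.06040, +0.13355, +1.18360); u = 723.2·(-0.06040)/1.18360 + 312.8 = 275.8954, v = 530.6·(+0.13355)/1.18360 + 220.8 = 280.6707
M2: Pc = R·M2+t = (-0.01512, -0.08054, +1.19216); u = 723.2·(-0.01512)/1.19216 + 312.8 = 303.6297, v = 530.6·(-0.08054)/1.19216 + 220.8 = 184.9516
M3: Pc = R·M3+t = (-0.21360, -0.12575, +1.11140); u = 723.2·(-0.21360)/1.11140 + 312.8 = 173.8075, v = 530.6·(-0.12575)/1.11140 + 220.8 = 160.7641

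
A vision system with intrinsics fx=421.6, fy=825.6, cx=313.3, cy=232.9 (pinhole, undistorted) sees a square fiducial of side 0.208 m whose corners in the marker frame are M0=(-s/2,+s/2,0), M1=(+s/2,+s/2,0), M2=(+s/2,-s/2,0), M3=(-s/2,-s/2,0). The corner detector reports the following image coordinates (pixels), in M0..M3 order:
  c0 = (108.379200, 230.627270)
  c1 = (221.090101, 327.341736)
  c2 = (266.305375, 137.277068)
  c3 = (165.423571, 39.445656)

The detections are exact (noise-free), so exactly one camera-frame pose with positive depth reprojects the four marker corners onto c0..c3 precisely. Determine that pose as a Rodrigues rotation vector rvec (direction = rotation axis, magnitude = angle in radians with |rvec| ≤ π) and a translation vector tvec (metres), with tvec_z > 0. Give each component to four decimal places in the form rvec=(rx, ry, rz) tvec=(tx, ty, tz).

rvec=(-0.2857, -0.2572, 0.4127) tvec=(-0.2211, -0.0488, 0.7731)

Intrinsics K: fx=421.6, fy=825.6, cx=313.3, cy=232.9
Marker side s = 0.208 m; corners in marker frame (Z=0):
  M0 = (-0.1040, +0.1040, 0)
  M1 = (+0.1040, +0.1040, 0)
  M2 = (+0.1040, -0.1040, 0)
  M3 = (-0.1040, -0.1040, 0)
Detected image corners:
  c0 = (108.379200, 230.627270) px
  c1 = (221.090101, 327.341736) px
  c2 = (266.305375, 137.277068) px
  c3 = (165.423571, 39.445656) px
Planar DLT: solve 8×8 A·h = b for H (H[2,2]=1):
  H  [+558.07714 -324.48192 +192.74709]
  H  [+512.04434 +839.77598 +180.75739]
  H  [+0.24102 -0.41712 +1.00000]
B = K⁻¹H; ‖b₁‖=1.293503, ‖b₂‖=1.293503; λ = 2/(‖b₁‖+‖b₂‖) = 0.773094, sign → tz>0 ⇒ λ=+0.773094
r₁ = λ·B[:,0] = (+0.88489,+0.42692,+0.18633); r₂ = λ·B[:,1] = (-0.35537,+0.87734,-0.32248)
r₃ = r₁×r₂ = (-0.30115,+0.21914,+0.92806); SVD([r₁ r₂ r₃]) → R = UVᵀ:
  R  [+0.88489 -0.35537 -0.30115]
  R  [+0.42692 +0.87734 +0.21914]
  R  [+0.18633 -0.32248 +0.92806]
t = (-0.22106, -0.04883, +0.77309) m
tr R = 2.690281; θ = arccos((tr R − 1)/2) = 0.563968 rad = 32.313°
axis k = ((R−Rᵀ)₃₂, (R−Rᵀ)₁₃, (R−Rᵀ)₂₁) / (2 sinθ) = (-0.506610, -0.455979, +0.731731)
rvec = θ·k = (-0.285712, -0.257158, +0.412673)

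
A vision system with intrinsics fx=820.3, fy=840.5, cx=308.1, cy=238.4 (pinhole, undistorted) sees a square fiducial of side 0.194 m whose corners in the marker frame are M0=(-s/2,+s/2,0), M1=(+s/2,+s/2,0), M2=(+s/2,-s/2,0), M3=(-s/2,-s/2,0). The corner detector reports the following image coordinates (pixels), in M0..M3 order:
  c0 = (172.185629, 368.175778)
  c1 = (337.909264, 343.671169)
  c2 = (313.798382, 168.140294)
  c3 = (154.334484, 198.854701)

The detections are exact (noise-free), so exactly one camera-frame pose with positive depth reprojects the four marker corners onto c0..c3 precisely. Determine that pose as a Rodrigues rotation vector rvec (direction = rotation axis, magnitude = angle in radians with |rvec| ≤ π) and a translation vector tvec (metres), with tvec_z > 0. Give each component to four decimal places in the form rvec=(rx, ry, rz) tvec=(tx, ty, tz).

rvec=(-0.1452, 0.2124, -0.1522) tvec=(-0.0742, 0.0334, 0.9308)

Intrinsics K: fx=820.3, fy=840.5, cx=308.1, cy=238.4
Marker side s = 0.194 m; corners in marker frame (Z=0):
  M0 = (-0.0970, +0.0970, 0)
  M1 = (+0.0970, +0.0970, 0)
  M2 = (+0.0970, -0.0970, 0)
  M3 = (-0.0970, -0.0970, 0)
Detected image corners:
  c0 = (172.185629, 368.175778) px
  c1 = (337.909264, 343.671169) px
  c2 = (313.798382, 168.140294) px
  c3 = (154.334484, 198.854701) px
Planar DLT: solve 8×8 A·h = b for H (H[2,2]=1):
  H  [+785.75017 +66.00619 +242.70317]
  H  [-200.03505 +842.35268 +268.56603]
  H  [-0.21302 -0.17096 +1.00000]
B = K⁻¹H; ‖b₁‖=1.074301, ‖b₂‖=1.074301; λ = 2/(‖b₁‖+‖b₂‖) = 0.930838, sign → tz>0 ⇒ λ=+0.930838
r₁ = λ·B[:,0] = (+0.96611,-0.16529,-0.19828); r₂ = λ·B[:,1] = (+0.13467,+0.97803,-0.15914)
r₃ = r₁×r₂ = (+0.22023,+0.12704,+0.96714); SVD([r₁ r₂ r₃]) → R = UVᵀ:
  R  [+0.96611 +0.13467 +0.22023]
  R  [-0.16529 +0.97803 +0.12704]
  R  [-0.19828 -0.15914 +0.96714]
t = (-0.07421, +0.03341, +0.93084) m
tr R = 2.911274; θ = arccos((tr R − 1)/2) = 0.298982 rad = 17.130°
axis k = ((R−Rᵀ)₃₂, (R−Rᵀ)₁₃, (R−Rᵀ)₂₁) / (2 sinθ) = (-0.485795, +0.710436, -0.509198)
rvec = θ·k = (-0.145244, +0.212408, -0.152241)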